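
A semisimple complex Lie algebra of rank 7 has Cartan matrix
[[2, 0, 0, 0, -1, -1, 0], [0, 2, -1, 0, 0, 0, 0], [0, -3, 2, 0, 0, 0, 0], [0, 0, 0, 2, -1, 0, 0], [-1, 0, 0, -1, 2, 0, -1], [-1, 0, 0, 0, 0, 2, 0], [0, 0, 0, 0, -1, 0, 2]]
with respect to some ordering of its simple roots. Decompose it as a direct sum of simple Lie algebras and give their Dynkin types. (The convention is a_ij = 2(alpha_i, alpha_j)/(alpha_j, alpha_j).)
type D_5 + type G_2

The diagram associated to this matrix has two connected components: the simple roots {alpha_1, alpha_4, alpha_5, alpha_6, alpha_7} form a chain of 3 nodes with a fork of two nodes at one end (D_5), and {alpha_2, alpha_3} form two nodes joined by a triple edge (G_2). A semisimple Lie algebra decomposes uniquely as the direct sum of simple ideals, one per connected component of its Dynkin diagram, so g ≅ D_5 ⊕ G_2 (dimension 45 + 14 = 59).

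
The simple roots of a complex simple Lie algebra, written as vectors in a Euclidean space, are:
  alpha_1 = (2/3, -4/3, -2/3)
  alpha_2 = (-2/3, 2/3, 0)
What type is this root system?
G2

Compute the Cartan integers a_ij = 2(alpha_i, alpha_j)/(alpha_j, alpha_j); the resulting 2x2 Cartan matrix is
[[2, -3], [-1, 2]].
The roots have two lengths (squared-length ratio 3:1); the short ones are alpha_{2}. The associated Dynkin diagram is two nodes joined by a triple edge (G_2), so the type is G_2.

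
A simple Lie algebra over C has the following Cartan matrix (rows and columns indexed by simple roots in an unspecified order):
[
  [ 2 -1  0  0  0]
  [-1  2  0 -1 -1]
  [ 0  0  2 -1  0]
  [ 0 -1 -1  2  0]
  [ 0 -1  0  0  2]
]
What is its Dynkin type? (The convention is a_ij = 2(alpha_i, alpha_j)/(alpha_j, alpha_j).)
type D_5

The matrix has rank 5 with 2's on the diagonal. Reading the off-diagonal entries as Dynkin edges (a single edge where a_ij = a_ji = -1; a double or triple edge where a_ij * a_ji = 2 or 3), the diagram is a chain of 3 nodes with a fork of two nodes at one end (D_5). One simple-root ordering that puts it in standard form is (alpha_3, alpha_4, alpha_2, alpha_5, alpha_1). So the algebra is type D_5, i.e. so(10).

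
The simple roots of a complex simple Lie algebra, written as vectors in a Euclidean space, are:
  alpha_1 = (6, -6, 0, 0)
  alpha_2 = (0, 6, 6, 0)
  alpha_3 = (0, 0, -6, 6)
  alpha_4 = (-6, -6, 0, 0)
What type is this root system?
Compute the Cartan integers a_ij = 2(alpha_i, alpha_j)/(alpha_j, alpha_j); the resulting 4x4 Cartan matrix is
[[2, -1, 0, 0], [-1, 2, -1, -1], [0, -1, 2, 0], [0, -1, 0, 2]].
All simple roots have the same length, so the diagram is simply laced. The associated Dynkin diagram is a chain of 2 nodes with a fork of two nodes at one end (D_4), so the type is D_4 (the algebra so(8)).

D_4 (so(8))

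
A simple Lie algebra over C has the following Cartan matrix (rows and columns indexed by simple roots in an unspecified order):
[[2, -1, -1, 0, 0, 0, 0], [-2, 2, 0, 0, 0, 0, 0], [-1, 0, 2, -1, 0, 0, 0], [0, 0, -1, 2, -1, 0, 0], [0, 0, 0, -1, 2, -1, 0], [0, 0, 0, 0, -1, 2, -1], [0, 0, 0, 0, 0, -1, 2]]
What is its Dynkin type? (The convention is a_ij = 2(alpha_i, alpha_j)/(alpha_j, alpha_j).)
C7

The matrix has rank 7 with 2's on the diagonal. Reading the off-diagonal entries as Dynkin edges (a single edge where a_ij = a_ji = -1; a double or triple edge where a_ij * a_ji = 2 or 3), the diagram is a chain of 7 nodes with a double edge at one end; the terminal node there is the unique long simple root (C_7). One simple-root ordering that puts it in standard form is (alpha_7, alpha_6, alpha_5, alpha_4, alpha_3, alpha_1, alpha_2). So the algebra is type C_7, i.e. sp(14).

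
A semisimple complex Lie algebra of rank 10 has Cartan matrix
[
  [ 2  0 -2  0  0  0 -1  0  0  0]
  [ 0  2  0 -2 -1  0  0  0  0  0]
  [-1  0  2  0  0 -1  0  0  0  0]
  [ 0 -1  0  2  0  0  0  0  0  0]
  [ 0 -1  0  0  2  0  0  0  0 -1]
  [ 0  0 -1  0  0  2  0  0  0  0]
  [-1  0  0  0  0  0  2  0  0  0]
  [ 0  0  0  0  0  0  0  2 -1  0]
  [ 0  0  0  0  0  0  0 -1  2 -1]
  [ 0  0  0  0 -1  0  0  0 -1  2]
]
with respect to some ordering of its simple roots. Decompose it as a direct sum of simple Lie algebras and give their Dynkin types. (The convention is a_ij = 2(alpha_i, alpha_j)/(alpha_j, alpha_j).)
The diagram associated to this matrix has two connected components: the simple roots {alpha_2, alpha_4, alpha_5, alpha_8, alpha_9, alpha_10} form a chain of 6 nodes with a double edge at one end; the terminal node there is the unique short simple root (B_6), and {alpha_1, alpha_3, alpha_6, alpha_7} form a chain of 4 nodes with a double edge between the middle two (F_4). A semisimple Lie algebra decomposes uniquely as the direct sum of simple ideals, one per connected component of its Dynkin diagram, so g ≅ B_6 ⊕ F_4 (dimension 78 + 52 = 130).

type B_6 + type F_4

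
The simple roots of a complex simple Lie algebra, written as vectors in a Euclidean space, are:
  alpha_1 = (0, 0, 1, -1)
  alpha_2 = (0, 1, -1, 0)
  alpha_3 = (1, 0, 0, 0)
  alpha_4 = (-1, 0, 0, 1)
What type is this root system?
B4

Compute the Cartan integers a_ij = 2(alpha_i, alpha_j)/(alpha_j, alpha_j); the resulting 4x4 Cartan matrix is
[[2, -1, 0, -1], [-1, 2, 0, 0], [0, 0, 2, -1], [-1, 0, -2, 2]].
The roots have two lengths (squared-length ratio 2:1); the short ones are alpha_{3}. The associated Dynkin diagram is a chain of 4 nodes with a double edge at one end; the terminal node there is the unique short simple root (B_4), so the type is B_4 (the algebra so(9)).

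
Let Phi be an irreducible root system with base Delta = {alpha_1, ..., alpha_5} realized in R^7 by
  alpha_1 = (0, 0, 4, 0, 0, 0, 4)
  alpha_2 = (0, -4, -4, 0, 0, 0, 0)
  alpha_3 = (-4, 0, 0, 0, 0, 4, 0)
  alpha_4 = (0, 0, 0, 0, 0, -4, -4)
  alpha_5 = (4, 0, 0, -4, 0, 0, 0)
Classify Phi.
A_5

Compute the Cartan integers a_ij = 2(alpha_i, alpha_j)/(alpha_j, alpha_j); the resulting 5x5 Cartan matrix is
[[2, -1, 0, -1, 0], [-1, 2, 0, 0, 0], [0, 0, 2, -1, -1], [-1, 0, -1, 2, 0], [0, 0, -1, 0, 2]].
All simple roots have the same length, so the diagram is simply laced. The associated Dynkin diagram is a chain of 5 nodes with single edges (A_5), so the type is A_5 (the algebra sl(6)).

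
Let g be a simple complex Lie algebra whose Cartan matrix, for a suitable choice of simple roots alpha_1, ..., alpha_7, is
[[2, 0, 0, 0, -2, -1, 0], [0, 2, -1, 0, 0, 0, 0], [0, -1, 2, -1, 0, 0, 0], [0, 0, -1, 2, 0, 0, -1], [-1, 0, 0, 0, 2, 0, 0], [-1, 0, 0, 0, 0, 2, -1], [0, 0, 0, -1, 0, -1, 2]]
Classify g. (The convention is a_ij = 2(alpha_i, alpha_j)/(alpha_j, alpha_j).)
The matrix has rank 7 with 2's on the diagonal. Reading the off-diagonal entries as Dynkin edges (a single edge where a_ij = a_ji = -1; a double or triple edge where a_ij * a_ji = 2 or 3), the diagram is a chain of 7 nodes with a double edge at one end; the terminal node there is the unique short simple root (B_7). One simple-root ordering that puts it in standard form is (alpha_2, alpha_3, alpha_4, alpha_7, alpha_6, alpha_1, alpha_5). So the algebra is type B_7, i.e. so(15).

type B_7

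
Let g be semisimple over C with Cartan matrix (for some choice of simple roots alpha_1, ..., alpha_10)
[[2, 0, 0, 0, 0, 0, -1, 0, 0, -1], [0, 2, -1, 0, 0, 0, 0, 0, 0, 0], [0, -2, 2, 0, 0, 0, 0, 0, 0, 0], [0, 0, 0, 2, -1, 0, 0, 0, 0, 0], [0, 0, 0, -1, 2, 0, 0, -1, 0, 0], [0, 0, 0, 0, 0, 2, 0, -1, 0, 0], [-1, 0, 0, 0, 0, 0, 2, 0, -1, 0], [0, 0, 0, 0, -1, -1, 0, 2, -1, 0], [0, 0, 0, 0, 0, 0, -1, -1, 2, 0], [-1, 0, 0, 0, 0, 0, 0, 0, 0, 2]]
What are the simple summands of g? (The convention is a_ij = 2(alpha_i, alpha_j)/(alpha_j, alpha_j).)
The diagram associated to this matrix has two connected components: the simple roots {alpha_2, alpha_3} form a chain of 2 nodes with a double edge at one end; the terminal node there is the unique short simple root (B_2), and {alpha_1, alpha_4, alpha_5, alpha_6, alpha_7, alpha_8, alpha_9, alpha_10} form a chain of 7 nodes with one extra node attached to the third node from one end (E_8). A semisimple Lie algebra decomposes uniquely as the direct sum of simple ideals, one per connected component of its Dynkin diagram, so g ≅ B_2 ⊕ E_8 (dimension 10 + 248 = 258).

B_2 (so(5)) + E_8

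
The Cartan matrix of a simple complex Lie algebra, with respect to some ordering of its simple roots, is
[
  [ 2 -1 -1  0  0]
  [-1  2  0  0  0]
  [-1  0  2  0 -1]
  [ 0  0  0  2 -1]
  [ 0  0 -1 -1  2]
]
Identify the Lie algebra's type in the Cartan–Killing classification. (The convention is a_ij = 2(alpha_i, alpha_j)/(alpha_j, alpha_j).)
A_5

The matrix has rank 5 with 2's on the diagonal. Reading the off-diagonal entries as Dynkin edges (a single edge where a_ij = a_ji = -1; a double or triple edge where a_ij * a_ji = 2 or 3), the diagram is a chain of 5 nodes with single edges (A_5). One simple-root ordering that puts it in standard form is (alpha_2, alpha_1, alpha_3, alpha_5, alpha_4). So the algebra is type A_5, i.e. sl(6).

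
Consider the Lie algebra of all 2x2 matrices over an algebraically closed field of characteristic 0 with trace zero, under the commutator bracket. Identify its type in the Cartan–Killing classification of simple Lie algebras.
A_1

This is sl(2), which has dimension 2^2 - 1 = 3 and rank 2 - 1 = 1 (a Cartan subalgebra is the diagonal traceless matrices). In the classification of classical Lie algebras, the special linear algebra sl(n+1) has type A_n; here n = 1, so the Dynkin diagram is a chain of 1 nodes with single edges (A_1). Hence the type is A_1.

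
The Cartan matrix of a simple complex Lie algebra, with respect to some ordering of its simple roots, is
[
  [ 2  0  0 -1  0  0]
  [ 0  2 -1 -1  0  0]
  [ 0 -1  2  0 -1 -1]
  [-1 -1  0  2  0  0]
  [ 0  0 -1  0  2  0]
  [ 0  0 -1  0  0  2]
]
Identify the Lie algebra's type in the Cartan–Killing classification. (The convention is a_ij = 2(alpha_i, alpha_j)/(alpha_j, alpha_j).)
D6

The matrix has rank 6 with 2's on the diagonal. Reading the off-diagonal entries as Dynkin edges (a single edge where a_ij = a_ji = -1; a double or triple edge where a_ij * a_ji = 2 or 3), the diagram is a chain of 4 nodes with a fork of two nodes at one end (D_6). One simple-root ordering that puts it in standard form is (alpha_1, alpha_4, alpha_2, alpha_3, alpha_5, alpha_6). So the algebra is type D_6, i.e. so(12).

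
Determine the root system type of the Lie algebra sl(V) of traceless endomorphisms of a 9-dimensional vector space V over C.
This is sl(9), which has dimension 9^2 - 1 = 80 and rank 9 - 1 = 8 (a Cartan subalgebra is the diagonal traceless matrices). In the classification of classical Lie algebras, the special linear algebra sl(n+1) has type A_n; here n = 8, so the Dynkin diagram is a chain of 8 nodes with single edges (A_8). Hence the type is A_8.

A_8 (sl(9))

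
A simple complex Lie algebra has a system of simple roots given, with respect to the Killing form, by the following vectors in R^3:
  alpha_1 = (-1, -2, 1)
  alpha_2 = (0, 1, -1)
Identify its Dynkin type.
Compute the Cartan integers a_ij = 2(alpha_i, alpha_j)/(alpha_j, alpha_j); the resulting 2x2 Cartan matrix is
[[2, -3], [-1, 2]].
The roots have two lengths (squared-length ratio 3:1); the short ones are alpha_{2}. The associated Dynkin diagram is two nodes joined by a triple edge (G_2), so the type is G_2.

G2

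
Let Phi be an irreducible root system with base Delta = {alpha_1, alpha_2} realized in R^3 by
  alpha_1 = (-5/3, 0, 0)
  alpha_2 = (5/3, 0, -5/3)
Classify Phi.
B2

Compute the Cartan integers a_ij = 2(alpha_i, alpha_j)/(alpha_j, alpha_j); the resulting 2x2 Cartan matrix is
[[2, -1], [-2, 2]].
The roots have two lengths (squared-length ratio 2:1); the short ones are alpha_{1}. The associated Dynkin diagram is a chain of 2 nodes with a double edge at one end; the terminal node there is the unique short simple root (B_2), so the type is B_2 (the algebra so(5)).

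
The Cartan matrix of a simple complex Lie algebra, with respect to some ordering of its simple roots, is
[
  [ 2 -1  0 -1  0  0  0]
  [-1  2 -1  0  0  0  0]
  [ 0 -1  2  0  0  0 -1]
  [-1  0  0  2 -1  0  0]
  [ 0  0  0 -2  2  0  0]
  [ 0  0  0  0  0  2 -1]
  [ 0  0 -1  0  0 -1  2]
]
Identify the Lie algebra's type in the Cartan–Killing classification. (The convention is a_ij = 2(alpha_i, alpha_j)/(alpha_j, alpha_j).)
C_7 (sp(14))

The matrix has rank 7 with 2's on the diagonal. Reading the off-diagonal entries as Dynkin edges (a single edge where a_ij = a_ji = -1; a double or triple edge where a_ij * a_ji = 2 or 3), the diagram is a chain of 7 nodes with a double edge at one end; the terminal node there is the unique long simple root (C_7). One simple-root ordering that puts it in standard form is (alpha_6, alpha_7, alpha_3, alpha_2, alpha_1, alpha_4, alpha_5). So the algebra is type C_7, i.e. sp(14).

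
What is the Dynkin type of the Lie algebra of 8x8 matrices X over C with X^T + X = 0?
D_4 (so(8))

This is so(8) with 8 even, which has dimension 8(8-1)/2 = 28 and rank 8/2 = 4. In the classification of classical Lie algebras, the orthogonal algebra so(2n) in an even number of variables has type D_n; here n = 4, so the Dynkin diagram is a chain of 2 nodes with a fork of two nodes at one end (D_4). Hence the type is D_4.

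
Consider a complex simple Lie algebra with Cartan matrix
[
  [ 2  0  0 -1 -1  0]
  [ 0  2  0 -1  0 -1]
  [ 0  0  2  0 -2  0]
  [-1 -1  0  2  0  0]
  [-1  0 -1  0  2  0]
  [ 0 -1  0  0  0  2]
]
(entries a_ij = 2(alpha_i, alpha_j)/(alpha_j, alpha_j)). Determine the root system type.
C_6

The matrix has rank 6 with 2's on the diagonal. Reading the off-diagonal entries as Dynkin edges (a single edge where a_ij = a_ji = -1; a double or triple edge where a_ij * a_ji = 2 or 3), the diagram is a chain of 6 nodes with a double edge at one end; the terminal node there is the unique long simple root (C_6). One simple-root ordering that puts it in standard form is (alpha_6, alpha_2, alpha_4, alpha_1, alpha_5, alpha_3). So the algebra is type C_6, i.e. sp(12).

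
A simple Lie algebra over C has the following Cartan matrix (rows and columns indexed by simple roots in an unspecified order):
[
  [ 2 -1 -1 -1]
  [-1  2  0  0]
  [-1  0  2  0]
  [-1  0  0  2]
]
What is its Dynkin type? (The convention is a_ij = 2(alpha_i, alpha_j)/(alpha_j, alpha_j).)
The matrix has rank 4 with 2's on the diagonal. Reading the off-diagonal entries as Dynkin edges (a single edge where a_ij = a_ji = -1; a double or triple edge where a_ij * a_ji = 2 or 3), the diagram is a chain of 2 nodes with a fork of two nodes at one end (D_4). One simple-root ordering that puts it in standard form is (alpha_4, alpha_1, alpha_2, alpha_3). So the algebra is type D_4, i.e. so(8).

D4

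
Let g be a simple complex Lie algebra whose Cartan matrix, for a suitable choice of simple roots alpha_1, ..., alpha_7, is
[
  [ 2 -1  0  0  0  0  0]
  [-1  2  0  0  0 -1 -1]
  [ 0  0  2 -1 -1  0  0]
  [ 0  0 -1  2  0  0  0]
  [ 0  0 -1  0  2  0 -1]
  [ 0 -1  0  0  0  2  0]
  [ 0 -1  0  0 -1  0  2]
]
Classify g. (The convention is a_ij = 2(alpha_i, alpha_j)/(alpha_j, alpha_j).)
type D_7

The matrix has rank 7 with 2's on the diagonal. Reading the off-diagonal entries as Dynkin edges (a single edge where a_ij = a_ji = -1; a double or triple edge where a_ij * a_ji = 2 or 3), the diagram is a chain of 5 nodes with a fork of two nodes at one end (D_7). One simple-root ordering that puts it in standard form is (alpha_4, alpha_3, alpha_5, alpha_7, alpha_2, alpha_1, alpha_6). So the algebra is type D_7, i.e. so(14).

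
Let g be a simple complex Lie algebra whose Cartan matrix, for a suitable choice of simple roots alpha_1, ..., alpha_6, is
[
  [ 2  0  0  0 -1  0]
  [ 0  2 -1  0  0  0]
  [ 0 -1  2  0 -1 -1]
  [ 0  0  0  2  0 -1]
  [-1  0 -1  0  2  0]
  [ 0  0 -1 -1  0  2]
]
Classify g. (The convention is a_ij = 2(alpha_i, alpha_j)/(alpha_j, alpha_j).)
The matrix has rank 6 with 2's on the diagonal. Reading the off-diagonal entries as Dynkin edges (a single edge where a_ij = a_ji = -1; a double or triple edge where a_ij * a_ji = 2 or 3), the diagram is a chain of 5 nodes with one extra node attached to the third node from one end (E_6). One simple-root ordering that puts it in standard form is (alpha_4, alpha_2, alpha_6, alpha_3, alpha_5, alpha_1). So the algebra is type E_6.

E6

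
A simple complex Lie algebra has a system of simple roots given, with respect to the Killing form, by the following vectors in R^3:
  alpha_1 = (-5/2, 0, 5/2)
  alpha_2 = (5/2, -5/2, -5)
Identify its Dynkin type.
type G_2

Compute the Cartan integers a_ij = 2(alpha_i, alpha_j)/(alpha_j, alpha_j); the resulting 2x2 Cartan matrix is
[[2, -1], [-3, 2]].
The roots have two lengths (squared-length ratio 3:1); the short ones are alpha_{1}. The associated Dynkin diagram is two nodes joined by a triple edge (G_2), so the type is G_2.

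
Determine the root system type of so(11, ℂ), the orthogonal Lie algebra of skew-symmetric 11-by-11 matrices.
This is so(11) with 11 odd, which has dimension 11(11-1)/2 = 55 and rank (11-1)/2 = 5. In the classification of classical Lie algebras, the orthogonal algebra so(2n+1) in an odd number of variables has type B_n; here n = 5, so the Dynkin diagram is a chain of 5 nodes with a double edge at one end; the terminal node there is the unique short simple root (B_5). Hence the type is B_5.

type B_5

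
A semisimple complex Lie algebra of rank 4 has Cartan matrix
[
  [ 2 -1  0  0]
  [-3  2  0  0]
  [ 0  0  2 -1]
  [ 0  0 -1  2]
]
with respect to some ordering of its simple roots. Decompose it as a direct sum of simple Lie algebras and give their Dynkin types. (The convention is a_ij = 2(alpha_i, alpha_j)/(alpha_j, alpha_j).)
A2 ⊕ G2

The diagram associated to this matrix has two connected components: the simple roots {alpha_3, alpha_4} form a chain of 2 nodes with single edges (A_2), and {alpha_1, alpha_2} form two nodes joined by a triple edge (G_2). A semisimple Lie algebra decomposes uniquely as the direct sum of simple ideals, one per connected component of its Dynkin diagram, so g ≅ A_2 ⊕ G_2 (dimension 8 + 14 = 22).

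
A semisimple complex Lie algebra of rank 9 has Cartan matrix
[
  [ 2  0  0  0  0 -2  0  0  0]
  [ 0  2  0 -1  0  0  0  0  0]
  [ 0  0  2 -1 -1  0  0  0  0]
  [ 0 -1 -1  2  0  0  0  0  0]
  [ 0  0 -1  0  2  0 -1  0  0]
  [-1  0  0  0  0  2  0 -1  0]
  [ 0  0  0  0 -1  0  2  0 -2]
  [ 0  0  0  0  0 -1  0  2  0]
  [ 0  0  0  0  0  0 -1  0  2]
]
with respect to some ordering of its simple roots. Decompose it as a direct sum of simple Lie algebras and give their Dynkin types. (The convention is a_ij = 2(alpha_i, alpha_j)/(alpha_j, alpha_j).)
The diagram associated to this matrix has two connected components: the simple roots {alpha_2, alpha_3, alpha_4, alpha_5, alpha_7, alpha_9} form a chain of 6 nodes with a double edge at one end; the terminal node there is the unique short simple root (B_6), and {alpha_1, alpha_6, alpha_8} form a chain of 3 nodes with a double edge at one end; the terminal node there is the unique long simple root (C_3). A semisimple Lie algebra decomposes uniquely as the direct sum of simple ideals, one per connected component of its Dynkin diagram, so g ≅ B_6 ⊕ C_3 (dimension 78 + 21 = 99).

type B_6 + type C_3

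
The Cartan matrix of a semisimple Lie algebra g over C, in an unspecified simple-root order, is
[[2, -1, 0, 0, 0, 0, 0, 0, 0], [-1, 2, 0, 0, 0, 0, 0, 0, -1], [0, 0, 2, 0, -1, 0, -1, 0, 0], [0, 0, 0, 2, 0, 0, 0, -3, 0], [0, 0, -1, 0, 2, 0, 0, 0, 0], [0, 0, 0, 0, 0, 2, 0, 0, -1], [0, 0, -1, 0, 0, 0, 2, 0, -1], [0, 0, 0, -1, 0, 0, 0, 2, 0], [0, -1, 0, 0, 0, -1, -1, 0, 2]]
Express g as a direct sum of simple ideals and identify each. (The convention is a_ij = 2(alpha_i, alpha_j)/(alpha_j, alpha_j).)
The diagram associated to this matrix has two connected components: the simple roots {alpha_1, alpha_2, alpha_3, alpha_5, alpha_6, alpha_7, alpha_9} form a chain of 6 nodes with one extra node attached to the third node from one end (E_7), and {alpha_4, alpha_8} form two nodes joined by a triple edge (G_2). A semisimple Lie algebra decomposes uniquely as the direct sum of simple ideals, one per connected component of its Dynkin diagram, so g ≅ E_7 ⊕ G_2 (dimension 133 + 14 = 147).

E7 ⊕ G2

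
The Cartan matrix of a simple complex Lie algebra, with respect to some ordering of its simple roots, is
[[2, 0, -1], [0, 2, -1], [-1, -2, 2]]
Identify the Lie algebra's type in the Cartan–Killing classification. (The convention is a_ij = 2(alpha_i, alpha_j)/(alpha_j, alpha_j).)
The matrix has rank 3 with 2's on the diagonal. Reading the off-diagonal entries as Dynkin edges (a single edge where a_ij = a_ji = -1; a double or triple edge where a_ij * a_ji = 2 or 3), the diagram is a chain of 3 nodes with a double edge at one end; the terminal node there is the unique short simple root (B_3). One simple-root ordering that puts it in standard form is (alpha_1, alpha_3, alpha_2). So the algebra is type B_3, i.e. so(7).

B3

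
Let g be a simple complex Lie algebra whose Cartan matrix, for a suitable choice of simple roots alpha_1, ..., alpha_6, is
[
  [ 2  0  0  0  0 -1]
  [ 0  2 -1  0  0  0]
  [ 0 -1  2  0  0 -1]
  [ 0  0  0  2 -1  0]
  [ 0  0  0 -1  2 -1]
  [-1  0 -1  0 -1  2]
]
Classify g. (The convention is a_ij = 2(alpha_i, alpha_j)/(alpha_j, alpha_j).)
The matrix has rank 6 with 2's on the diagonal. Reading the off-diagonal entries as Dynkin edges (a single edge where a_ij = a_ji = -1; a double or triple edge where a_ij * a_ji = 2 or 3), the diagram is a chain of 5 nodes with one extra node attached to the third node from one end (E_6). One simple-root ordering that puts it in standard form is (alpha_2, alpha_1, alpha_3, alpha_6, alpha_5, alpha_4). So the algebra is type E_6.

E_6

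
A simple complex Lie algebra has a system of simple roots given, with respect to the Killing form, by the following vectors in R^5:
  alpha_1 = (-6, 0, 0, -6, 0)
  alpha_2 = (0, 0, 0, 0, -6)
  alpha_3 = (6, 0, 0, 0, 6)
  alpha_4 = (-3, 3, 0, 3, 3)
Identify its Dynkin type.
Compute the Cartan integers a_ij = 2(alpha_i, alpha_j)/(alpha_j, alpha_j); the resulting 4x4 Cartan matrix is
[[2, 0, -1, 0], [0, 2, -1, -1], [-1, -2, 2, 0], [0, -1, 0, 2]].
The roots have two lengths (squared-length ratio 2:1); the short ones are alpha_{2,4}. The associated Dynkin diagram is a chain of 4 nodes with a double edge between the middle two (F_4), so the type is F_4.

type F_4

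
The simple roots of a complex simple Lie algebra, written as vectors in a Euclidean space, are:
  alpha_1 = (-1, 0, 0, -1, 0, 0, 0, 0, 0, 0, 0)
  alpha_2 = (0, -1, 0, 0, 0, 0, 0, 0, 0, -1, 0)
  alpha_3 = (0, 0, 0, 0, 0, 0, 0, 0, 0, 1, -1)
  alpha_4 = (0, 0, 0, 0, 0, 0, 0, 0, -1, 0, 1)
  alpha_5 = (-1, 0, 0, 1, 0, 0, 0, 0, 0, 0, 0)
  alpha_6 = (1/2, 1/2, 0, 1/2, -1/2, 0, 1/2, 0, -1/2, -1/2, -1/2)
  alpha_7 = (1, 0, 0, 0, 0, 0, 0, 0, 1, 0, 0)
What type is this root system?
Compute the Cartan integers a_ij = 2(alpha_i, alpha_j)/(alpha_j, alpha_j); the resulting 7x7 Cartan matrix is
[[2, 0, 0, 0, 0, -1, -1], [0, 2, -1, 0, 0, 0, 0], [0, -1, 2, -1, 0, 0, 0], [0, 0, -1, 2, 0, 0, -1], [0, 0, 0, 0, 2, 0, -1], [-1, 0, 0, 0, 0, 2, 0], [-1, 0, 0, -1, -1, 0, 2]].
All simple roots have the same length, so the diagram is simply laced. The associated Dynkin diagram is a chain of 6 nodes with one extra node attached to the third node from one end (E_7), so the type is E_7.

E_7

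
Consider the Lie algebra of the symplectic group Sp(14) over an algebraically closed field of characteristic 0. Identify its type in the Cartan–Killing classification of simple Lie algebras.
This is sp(14), which has dimension 14(14+1)/2 = 105 and rank 14/2 = 7. In the classification of classical Lie algebras, the symplectic algebra sp(2n) has type C_n; here n = 7, so the Dynkin diagram is a chain of 7 nodes with a double edge at one end; the terminal node there is the unique long simple root (C_7). Hence the type is C_7.

type C_7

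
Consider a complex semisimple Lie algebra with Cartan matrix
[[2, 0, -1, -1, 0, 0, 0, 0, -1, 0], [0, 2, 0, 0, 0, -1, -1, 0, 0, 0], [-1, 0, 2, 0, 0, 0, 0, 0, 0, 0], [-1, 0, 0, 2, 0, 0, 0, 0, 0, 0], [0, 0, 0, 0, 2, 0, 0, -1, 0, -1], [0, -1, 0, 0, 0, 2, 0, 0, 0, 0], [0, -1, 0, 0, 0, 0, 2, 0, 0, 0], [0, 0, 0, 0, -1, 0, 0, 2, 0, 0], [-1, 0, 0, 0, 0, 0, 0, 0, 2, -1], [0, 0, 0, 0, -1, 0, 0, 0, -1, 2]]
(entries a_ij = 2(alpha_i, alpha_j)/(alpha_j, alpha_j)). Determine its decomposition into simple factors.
A3 + D7

The diagram associated to this matrix has two connected components: the simple roots {alpha_2, alpha_6, alpha_7} form a chain of 3 nodes with single edges (A_3), and {alpha_1, alpha_3, alpha_4, alpha_5, alpha_8, alpha_9, alpha_10} form a chain of 5 nodes with a fork of two nodes at one end (D_7). A semisimple Lie algebra decomposes uniquely as the direct sum of simple ideals, one per connected component of its Dynkin diagram, so g ≅ A_3 ⊕ D_7 (dimension 15 + 91 = 106).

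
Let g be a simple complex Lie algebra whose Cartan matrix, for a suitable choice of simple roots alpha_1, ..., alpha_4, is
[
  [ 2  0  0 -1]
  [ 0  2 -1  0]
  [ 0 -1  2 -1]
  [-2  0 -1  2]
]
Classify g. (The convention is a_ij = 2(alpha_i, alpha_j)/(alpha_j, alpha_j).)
The matrix has rank 4 with 2's on the diagonal. Reading the off-diagonal entries as Dynkin edges (a single edge where a_ij = a_ji = -1; a double or triple edge where a_ij * a_ji = 2 or 3), the diagram is a chain of 4 nodes with a double edge at one end; the terminal node there is the unique short simple root (B_4). One simple-root ordering that puts it in standard form is (alpha_2, alpha_3, alpha_4, alpha_1). So the algebra is type B_4, i.e. so(9).

B_4 (so(9))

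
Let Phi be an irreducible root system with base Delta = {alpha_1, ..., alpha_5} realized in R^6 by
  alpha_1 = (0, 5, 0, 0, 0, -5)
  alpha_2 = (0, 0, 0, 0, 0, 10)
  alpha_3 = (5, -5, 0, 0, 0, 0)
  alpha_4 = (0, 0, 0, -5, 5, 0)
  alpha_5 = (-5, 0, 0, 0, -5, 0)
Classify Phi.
C5

Compute the Cartan integers a_ij = 2(alpha_i, alpha_j)/(alpha_j, alpha_j); the resulting 5x5 Cartan matrix is
[[2, -1, -1, 0, 0], [-2, 2, 0, 0, 0], [-1, 0, 2, 0, -1], [0, 0, 0, 2, -1], [0, 0, -1, -1, 2]].
The roots have two lengths (squared-length ratio 2:1); the short ones are alpha_{1,3,4,5}. The associated Dynkin diagram is a chain of 5 nodes with a double edge at one end; the terminal node there is the unique long simple root (C_5), so the type is C_5 (the algebra sp(10)).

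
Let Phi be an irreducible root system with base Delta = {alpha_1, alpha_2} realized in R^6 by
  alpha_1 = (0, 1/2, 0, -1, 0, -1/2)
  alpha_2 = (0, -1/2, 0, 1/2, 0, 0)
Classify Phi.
Compute the Cartan integers a_ij = 2(alpha_i, alpha_j)/(alpha_j, alpha_j); the resulting 2x2 Cartan matrix is
[[2, -3], [-1, 2]].
The roots have two lengths (squared-length ratio 3:1); the short ones are alpha_{2}. The associated Dynkin diagram is two nodes joined by a triple edge (G_2), so the type is G_2.

G_2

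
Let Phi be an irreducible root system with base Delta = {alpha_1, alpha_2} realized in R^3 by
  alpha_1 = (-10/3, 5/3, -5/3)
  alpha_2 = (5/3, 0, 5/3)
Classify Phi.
G2

Compute the Cartan integers a_ij = 2(alpha_i, alpha_j)/(alpha_j, alpha_j); the resulting 2x2 Cartan matrix is
[[2, -3], [-1, 2]].
The roots have two lengths (squared-length ratio 3:1); the short ones are alpha_{2}. The associated Dynkin diagram is two nodes joined by a triple edge (G_2), so the type is G_2.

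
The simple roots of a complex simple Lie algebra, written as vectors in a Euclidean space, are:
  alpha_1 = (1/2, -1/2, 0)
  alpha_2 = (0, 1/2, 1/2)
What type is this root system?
A_2 (sl(3))

Compute the Cartan integers a_ij = 2(alpha_i, alpha_j)/(alpha_j, alpha_j); the resulting 2x2 Cartan matrix is
[[2, -1], [-1, 2]].
All simple roots have the same length, so the diagram is simply laced. The associated Dynkin diagram is a chain of 2 nodes with single edges (A_2), so the type is A_2 (the algebra sl(3)).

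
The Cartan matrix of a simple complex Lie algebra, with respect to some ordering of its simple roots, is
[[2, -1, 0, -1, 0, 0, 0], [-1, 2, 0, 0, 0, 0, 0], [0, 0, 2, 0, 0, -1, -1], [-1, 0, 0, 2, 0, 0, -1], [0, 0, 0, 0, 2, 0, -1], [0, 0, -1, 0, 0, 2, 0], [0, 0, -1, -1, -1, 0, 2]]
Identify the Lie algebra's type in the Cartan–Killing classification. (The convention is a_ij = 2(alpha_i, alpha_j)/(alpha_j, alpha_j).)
The matrix has rank 7 with 2's on the diagonal. Reading the off-diagonal entries as Dynkin edges (a single edge where a_ij = a_ji = -1; a double or triple edge where a_ij * a_ji = 2 or 3), the diagram is a chain of 6 nodes with one extra node attached to the third node from one end (E_7). One simple-root ordering that puts it in standard form is (alpha_6, alpha_5, alpha_3, alpha_7, alpha_4, alpha_1, alpha_2). So the algebra is type E_7.

E_7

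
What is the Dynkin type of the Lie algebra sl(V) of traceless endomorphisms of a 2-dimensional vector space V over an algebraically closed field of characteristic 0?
This is sl(2), which has dimension 2^2 - 1 = 3 and rank 2 - 1 = 1 (a Cartan subalgebra is the diagonal traceless matrices). In the classification of classical Lie algebras, the special linear algebra sl(n+1) has type A_n; here n = 1, so the Dynkin diagram is a chain of 1 nodes with single edges (A_1). Hence the type is A_1.

A_1 (sl(2))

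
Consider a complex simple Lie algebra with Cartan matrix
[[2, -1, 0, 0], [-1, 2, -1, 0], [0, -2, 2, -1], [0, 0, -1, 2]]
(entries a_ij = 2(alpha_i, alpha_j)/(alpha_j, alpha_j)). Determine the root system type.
The matrix has rank 4 with 2's on the diagonal. Reading the off-diagonal entries as Dynkin edges (a single edge where a_ij = a_ji = -1; a double or triple edge where a_ij * a_ji = 2 or 3), the diagram is a chain of 4 nodes with a double edge between the middle two (F_4). One simple-root ordering that puts it in standard form is (alpha_4, alpha_3, alpha_2, alpha_1). So the algebra is type F_4.

F_4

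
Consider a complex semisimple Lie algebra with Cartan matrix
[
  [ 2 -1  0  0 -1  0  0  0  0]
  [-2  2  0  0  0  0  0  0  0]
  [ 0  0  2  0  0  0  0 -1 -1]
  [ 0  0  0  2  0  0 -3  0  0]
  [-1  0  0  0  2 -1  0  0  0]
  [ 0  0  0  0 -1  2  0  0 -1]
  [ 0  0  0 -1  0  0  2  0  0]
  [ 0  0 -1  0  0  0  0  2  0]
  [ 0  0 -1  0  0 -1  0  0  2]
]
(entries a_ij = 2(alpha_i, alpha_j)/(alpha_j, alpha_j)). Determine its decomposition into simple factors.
The diagram associated to this matrix has two connected components: the simple roots {alpha_1, alpha_2, alpha_3, alpha_5, alpha_6, alpha_8, alpha_9} form a chain of 7 nodes with a double edge at one end; the terminal node there is the unique long simple root (C_7), and {alpha_4, alpha_7} form two nodes joined by a triple edge (G_2). A semisimple Lie algebra decomposes uniquely as the direct sum of simple ideals, one per connected component of its Dynkin diagram, so g ≅ C_7 ⊕ G_2 (dimension 105 + 14 = 119).

C7 ⊕ G2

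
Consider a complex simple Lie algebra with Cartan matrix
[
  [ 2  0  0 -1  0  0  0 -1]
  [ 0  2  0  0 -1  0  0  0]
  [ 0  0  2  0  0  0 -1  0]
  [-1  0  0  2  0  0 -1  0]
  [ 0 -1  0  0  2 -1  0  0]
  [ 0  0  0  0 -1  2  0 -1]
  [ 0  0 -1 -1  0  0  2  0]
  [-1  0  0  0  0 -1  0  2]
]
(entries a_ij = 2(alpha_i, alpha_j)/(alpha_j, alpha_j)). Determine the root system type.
The matrix has rank 8 with 2's on the diagonal. Reading the off-diagonal entries as Dynkin edges (a single edge where a_ij = a_ji = -1; a double or triple edge where a_ij * a_ji = 2 or 3), the diagram is a chain of 8 nodes with single edges (A_8). One simple-root ordering that puts it in standard form is (alpha_3, alpha_7, alpha_4, alpha_1, alpha_8, alpha_6, alpha_5, alpha_2). So the algebra is type A_8, i.e. sl(9).

A_8 (sl(9))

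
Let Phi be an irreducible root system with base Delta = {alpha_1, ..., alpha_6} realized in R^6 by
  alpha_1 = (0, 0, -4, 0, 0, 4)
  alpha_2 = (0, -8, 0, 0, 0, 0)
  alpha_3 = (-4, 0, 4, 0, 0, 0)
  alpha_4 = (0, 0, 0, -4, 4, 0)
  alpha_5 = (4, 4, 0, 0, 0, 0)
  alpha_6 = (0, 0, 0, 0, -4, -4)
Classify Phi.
type C_6

Compute the Cartan integers a_ij = 2(alpha_i, alpha_j)/(alpha_j, alpha_j); the resulting 6x6 Cartan matrix is
[[2, 0, -1, 0, 0, -1], [0, 2, 0, 0, -2, 0], [-1, 0, 2, 0, -1, 0], [0, 0, 0, 2, 0, -1], [0, -1, -1, 0, 2, 0], [-1, 0, 0, -1, 0, 2]].
The roots have two lengths (squared-length ratio 2:1); the short ones are alpha_{1,3,4,5,6}. The associated Dynkin diagram is a chain of 6 nodes with a double edge at one end; the terminal node there is the unique long simple root (C_6), so the type is C_6 (the algebra sp(12)).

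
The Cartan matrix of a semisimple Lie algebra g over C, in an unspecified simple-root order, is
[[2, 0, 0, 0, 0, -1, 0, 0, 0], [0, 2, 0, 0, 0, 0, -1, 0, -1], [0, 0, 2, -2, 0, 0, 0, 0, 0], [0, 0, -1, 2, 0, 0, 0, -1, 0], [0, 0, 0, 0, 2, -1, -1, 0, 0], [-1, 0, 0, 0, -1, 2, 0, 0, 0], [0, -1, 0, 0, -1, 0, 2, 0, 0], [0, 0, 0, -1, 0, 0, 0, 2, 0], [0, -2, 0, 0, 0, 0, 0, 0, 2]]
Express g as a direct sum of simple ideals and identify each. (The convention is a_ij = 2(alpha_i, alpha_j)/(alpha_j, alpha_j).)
The diagram associated to this matrix has two connected components: the simple roots {alpha_3, alpha_4, alpha_8} form a chain of 3 nodes with a double edge at one end; the terminal node there is the unique long simple root (C_3), and {alpha_1, alpha_2, alpha_5, alpha_6, alpha_7, alpha_9} form a chain of 6 nodes with a double edge at one end; the terminal node there is the unique long simple root (C_6). A semisimple Lie algebra decomposes uniquely as the direct sum of simple ideals, one per connected component of its Dynkin diagram, so g ≅ C_3 ⊕ C_6 (dimension 21 + 78 = 99).

C_3 (sp(6)) ⊕ C_6 (sp(12))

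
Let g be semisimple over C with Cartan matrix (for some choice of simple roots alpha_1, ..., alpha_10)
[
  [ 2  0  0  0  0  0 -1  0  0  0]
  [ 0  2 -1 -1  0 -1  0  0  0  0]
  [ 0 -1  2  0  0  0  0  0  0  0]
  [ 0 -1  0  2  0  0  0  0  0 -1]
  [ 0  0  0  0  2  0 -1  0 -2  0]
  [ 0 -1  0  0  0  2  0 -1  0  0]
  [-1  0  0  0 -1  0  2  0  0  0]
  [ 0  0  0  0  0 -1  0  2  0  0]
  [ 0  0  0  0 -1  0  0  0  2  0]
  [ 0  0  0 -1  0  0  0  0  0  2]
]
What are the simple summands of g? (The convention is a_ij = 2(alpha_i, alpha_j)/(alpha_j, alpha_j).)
The diagram associated to this matrix has two connected components: the simple roots {alpha_1, alpha_5, alpha_7, alpha_9} form a chain of 4 nodes with a double edge at one end; the terminal node there is the unique short simple root (B_4), and {alpha_2, alpha_3, alpha_4, alpha_6, alpha_8, alpha_10} form a chain of 5 nodes with one extra node attached to the third node from one end (E_6). A semisimple Lie algebra decomposes uniquely as the direct sum of simple ideals, one per connected component of its Dynkin diagram, so g ≅ B_4 ⊕ E_6 (dimension 36 + 78 = 114).

B4 ⊕ E6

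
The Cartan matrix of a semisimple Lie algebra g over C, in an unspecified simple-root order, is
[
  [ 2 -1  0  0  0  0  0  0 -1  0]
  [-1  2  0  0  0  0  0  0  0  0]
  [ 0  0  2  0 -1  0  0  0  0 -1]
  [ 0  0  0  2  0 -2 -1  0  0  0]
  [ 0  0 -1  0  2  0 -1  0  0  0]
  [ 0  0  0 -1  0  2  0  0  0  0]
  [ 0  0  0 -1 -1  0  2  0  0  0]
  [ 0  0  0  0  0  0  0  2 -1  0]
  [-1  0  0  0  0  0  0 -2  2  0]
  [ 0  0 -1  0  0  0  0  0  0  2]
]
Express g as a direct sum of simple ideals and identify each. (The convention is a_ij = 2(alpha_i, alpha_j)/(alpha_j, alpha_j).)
The diagram associated to this matrix has two connected components: the simple roots {alpha_1, alpha_2, alpha_8, alpha_9} form a chain of 4 nodes with a double edge at one end; the terminal node there is the unique short simple root (B_4), and {alpha_3, alpha_4, alpha_5, alpha_6, alpha_7, alpha_10} form a chain of 6 nodes with a double edge at one end; the terminal node there is the unique short simple root (B_6). A semisimple Lie algebra decomposes uniquely as the direct sum of simple ideals, one per connected component of its Dynkin diagram, so g ≅ B_4 ⊕ B_6 (dimension 36 + 78 = 114).

B_4 + B_6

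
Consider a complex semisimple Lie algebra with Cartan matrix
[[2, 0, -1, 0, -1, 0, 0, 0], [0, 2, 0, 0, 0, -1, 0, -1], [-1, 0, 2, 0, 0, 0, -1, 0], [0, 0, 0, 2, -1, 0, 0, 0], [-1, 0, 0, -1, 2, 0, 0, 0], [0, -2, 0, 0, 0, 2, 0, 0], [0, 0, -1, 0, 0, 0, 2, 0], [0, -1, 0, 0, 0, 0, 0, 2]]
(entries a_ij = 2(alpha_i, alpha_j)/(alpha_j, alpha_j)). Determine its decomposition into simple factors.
A5 ⊕ C3

The diagram associated to this matrix has two connected components: the simple roots {alpha_1, alpha_3, alpha_4, alpha_5, alpha_7} form a chain of 5 nodes with single edges (A_5), and {alpha_2, alpha_6, alpha_8} form a chain of 3 nodes with a double edge at one end; the terminal node there is the unique long simple root (C_3). A semisimple Lie algebra decomposes uniquely as the direct sum of simple ideals, one per connected component of its Dynkin diagram, so g ≅ A_5 ⊕ C_3 (dimension 35 + 21 = 56).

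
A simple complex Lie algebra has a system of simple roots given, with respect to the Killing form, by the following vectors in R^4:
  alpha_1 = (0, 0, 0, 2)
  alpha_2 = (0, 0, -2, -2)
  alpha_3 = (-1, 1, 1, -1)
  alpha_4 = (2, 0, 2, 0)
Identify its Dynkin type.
Compute the Cartan integers a_ij = 2(alpha_i, alpha_j)/(alpha_j, alpha_j); the resulting 4x4 Cartan matrix is
[[2, -1, -1, 0], [-2, 2, 0, -1], [-1, 0, 2, 0], [0, -1, 0, 2]].
The roots have two lengths (squared-length ratio 2:1); the short ones are alpha_{1,3}. The associated Dynkin diagram is a chain of 4 nodes with a double edge between the middle two (F_4), so the type is F_4.

F_4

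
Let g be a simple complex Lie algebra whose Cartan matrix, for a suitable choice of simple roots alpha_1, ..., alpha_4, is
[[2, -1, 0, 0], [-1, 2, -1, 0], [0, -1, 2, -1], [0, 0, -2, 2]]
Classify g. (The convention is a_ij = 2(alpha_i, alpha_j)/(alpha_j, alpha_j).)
type C_4

The matrix has rank 4 with 2's on the diagonal. Reading the off-diagonal entries as Dynkin edges (a single edge where a_ij = a_ji = -1; a double or triple edge where a_ij * a_ji = 2 or 3), the diagram is a chain of 4 nodes with a double edge at one end; the terminal node there is the unique long simple root (C_4). One simple-root ordering that puts it in standard form is (alpha_1, alpha_2, alpha_3, alpha_4). So the algebra is type C_4, i.e. sp(8).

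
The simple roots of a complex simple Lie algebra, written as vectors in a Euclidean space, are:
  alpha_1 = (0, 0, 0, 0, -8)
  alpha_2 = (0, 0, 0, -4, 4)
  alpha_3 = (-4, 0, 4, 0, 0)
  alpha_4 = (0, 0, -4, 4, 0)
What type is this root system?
C_4

Compute the Cartan integers a_ij = 2(alpha_i, alpha_j)/(alpha_j, alpha_j); the resulting 4x4 Cartan matrix is
[[2, -2, 0, 0], [-1, 2, 0, -1], [0, 0, 2, -1], [0, -1, -1, 2]].
The roots have two lengths (squared-length ratio 2:1); the short ones are alpha_{2,3,4}. The associated Dynkin diagram is a chain of 4 nodes with a double edge at one end; the terminal node there is the unique long simple root (C_4), so the type is C_4 (the algebra sp(8)).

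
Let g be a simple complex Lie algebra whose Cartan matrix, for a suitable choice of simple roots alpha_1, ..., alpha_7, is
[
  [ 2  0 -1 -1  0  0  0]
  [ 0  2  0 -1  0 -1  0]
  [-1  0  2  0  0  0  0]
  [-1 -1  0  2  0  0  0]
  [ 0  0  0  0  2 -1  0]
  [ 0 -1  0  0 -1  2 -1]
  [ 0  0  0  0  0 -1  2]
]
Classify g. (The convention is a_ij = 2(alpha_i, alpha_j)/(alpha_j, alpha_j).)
D_7 (so(14))

The matrix has rank 7 with 2's on the diagonal. Reading the off-diagonal entries as Dynkin edges (a single edge where a_ij = a_ji = -1; a double or triple edge where a_ij * a_ji = 2 or 3), the diagram is a chain of 5 nodes with a fork of two nodes at one end (D_7). One simple-root ordering that puts it in standard form is (alpha_3, alpha_1, alpha_4, alpha_2, alpha_6, alpha_5, alpha_7). So the algebra is type D_7, i.e. so(14).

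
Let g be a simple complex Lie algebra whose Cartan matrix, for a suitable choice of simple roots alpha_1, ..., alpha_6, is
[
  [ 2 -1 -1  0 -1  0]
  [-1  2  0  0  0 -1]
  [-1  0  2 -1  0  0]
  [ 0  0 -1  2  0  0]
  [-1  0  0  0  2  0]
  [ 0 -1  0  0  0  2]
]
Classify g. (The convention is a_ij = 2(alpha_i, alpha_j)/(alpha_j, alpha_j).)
The matrix has rank 6 with 2's on the diagonal. Reading the off-diagonal entries as Dynkin edges (a single edge where a_ij = a_ji = -1; a double or triple edge where a_ij * a_ji = 2 or 3), the diagram is a chain of 5 nodes with one extra node attached to the third node from one end (E_6). One simple-root ordering that puts it in standard form is (alpha_4, alpha_5, alpha_3, alpha_1, alpha_2, alpha_6). So the algebra is type E_6.

E6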